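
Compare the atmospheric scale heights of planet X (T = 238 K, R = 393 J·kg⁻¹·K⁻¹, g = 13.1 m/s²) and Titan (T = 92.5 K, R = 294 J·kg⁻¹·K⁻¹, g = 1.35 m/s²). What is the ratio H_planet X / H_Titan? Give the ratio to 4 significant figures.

H_planet X/H_Titan ≈ 0.3544

H = RT/g for each body.
H_planet X = 393 × 238 / 13.1 = 7140.0 m.
H_Titan = 294 × 92.5 / 1.35 = 20144 m.
H_planet X/H_Titan = 7140.0/20144 = 0.35445.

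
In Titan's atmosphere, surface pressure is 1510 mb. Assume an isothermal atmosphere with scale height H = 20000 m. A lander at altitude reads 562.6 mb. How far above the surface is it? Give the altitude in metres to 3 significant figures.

Invert the barometric formula: z = H ln(P₀/P).
P₀/P = 1510/562.6 = 2.6840; ln(2.6840) = 0.98731.
z = 20000 × 0.98731 = 19746 m.

z ≈ 19700 m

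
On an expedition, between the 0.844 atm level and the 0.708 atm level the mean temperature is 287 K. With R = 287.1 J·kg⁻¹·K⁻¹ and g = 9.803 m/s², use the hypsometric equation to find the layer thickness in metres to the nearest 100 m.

Δz ≈ 1500 m

Hypsometric equation: Δz = (R T̄/g) ln(P₁/P₂).
R T̄/g = 287.1 × 287 / 9.803 = 8405.4 m.
ln(0.844/0.708) = ln(1.1921) = 0.17572.
Δz = 8405.4 × 0.17572 = 1477.0 m.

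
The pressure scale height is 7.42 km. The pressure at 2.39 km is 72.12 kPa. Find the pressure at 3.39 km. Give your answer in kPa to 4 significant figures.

P ≈ 63.03 kPa

Between two levels, P₂ = P₁ exp(−Δz/H) with Δz = z₂ − z₁.
Δz = 3390.0 − 2390.0 = 1000.0 m; Δz/H = 1000.0/7420.0 = 0.13477.
P₂ = 72.12 × exp(−0.13477) = 72.12 × 0.87392 = 63.027 kPa.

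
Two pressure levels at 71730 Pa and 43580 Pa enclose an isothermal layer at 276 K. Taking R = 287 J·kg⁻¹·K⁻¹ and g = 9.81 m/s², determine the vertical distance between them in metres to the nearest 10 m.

Hypsometric equation: Δz = (R T̄/g) ln(P₁/P₂).
R T̄/g = 287 × 276 / 9.81 = 8074.6 m.
ln(71730/43580) = ln(1.6459) = 0.49829.
Δz = 8074.6 × 0.49829 = 4023.5 m.

Δz ≈ 4020 m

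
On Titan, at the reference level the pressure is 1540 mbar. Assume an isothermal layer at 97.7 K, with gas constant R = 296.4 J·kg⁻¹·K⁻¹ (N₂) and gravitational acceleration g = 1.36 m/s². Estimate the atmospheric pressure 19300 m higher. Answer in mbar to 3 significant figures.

Scale height: H = RT/g = 296.4 × 97.7 / 1.36 = 21293 m.
Barometric formula: P = P₀ exp(−z/H).
z/H = 19300/21293 = 0.90640; exp(−0.90640) = 0.40398.
P = 1540 × 0.40398 = 622.13 mbar.

P ≈ 622 mbar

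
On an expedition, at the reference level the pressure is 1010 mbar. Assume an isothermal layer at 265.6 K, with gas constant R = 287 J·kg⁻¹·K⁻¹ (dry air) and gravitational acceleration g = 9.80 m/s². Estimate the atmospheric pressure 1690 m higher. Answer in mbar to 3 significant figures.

Scale height: H = RT/g = 287 × 265.6 / 9.80 = 7778.3 m.
Barometric formula: P = P₀ exp(−z/H).
z/H = 1690.0/7778.3 = 0.21727; exp(−0.21727) = 0.80471.
P = 1010 × 0.80471 = 812.76 mbar.

P ≈ 813 mbar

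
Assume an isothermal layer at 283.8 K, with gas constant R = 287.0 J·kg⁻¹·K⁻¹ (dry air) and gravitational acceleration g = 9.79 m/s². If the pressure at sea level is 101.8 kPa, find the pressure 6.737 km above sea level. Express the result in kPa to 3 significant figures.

P ≈ 45.3 kPa

Scale height: H = RT/g = 287.0 × 283.8 / 9.79 = 8319.8 m.
Barometric formula: P = P₀ exp(−z/H).
z/H = 6737.0/8319.8 = 0.80976; exp(−0.80976) = 0.44496.
P = 101.8 × 0.44496 = 45.297 kPa.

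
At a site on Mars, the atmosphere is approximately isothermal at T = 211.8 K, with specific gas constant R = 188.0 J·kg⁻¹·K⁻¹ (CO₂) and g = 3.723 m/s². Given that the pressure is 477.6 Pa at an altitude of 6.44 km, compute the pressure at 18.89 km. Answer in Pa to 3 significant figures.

Scale height: H = RT/g = 188.0 × 211.8 / 3.723 = 10695 m.
Between two levels, P₂ = P₁ exp(−Δz/H) with Δz = z₂ − z₁.
Δz = 18890 − 6440.0 = 12450 m; Δz/H = 12450/10695 = 1.1641.
P₂ = 477.6 × exp(−1.1641) = 477.6 × 0.31220 = 149.11 Pa.

P ≈ 149 Pa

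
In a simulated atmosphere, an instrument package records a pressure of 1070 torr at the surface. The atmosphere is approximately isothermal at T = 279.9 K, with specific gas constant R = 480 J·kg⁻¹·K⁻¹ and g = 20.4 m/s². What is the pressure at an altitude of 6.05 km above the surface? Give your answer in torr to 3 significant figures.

Scale height: H = RT/g = 480 × 279.9 / 20.4 = 6585.9 m.
Barometric formula: P = P₀ exp(−z/H).
z/H = 6050.0/6585.9 = 0.91863; exp(−0.91863) = 0.39907.
P = 1070 × 0.39907 = 427.00 torr.

P ≈ 427 torr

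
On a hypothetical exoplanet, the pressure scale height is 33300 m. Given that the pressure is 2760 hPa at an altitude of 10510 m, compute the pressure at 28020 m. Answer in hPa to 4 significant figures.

P ≈ 1631 hPa

Between two levels, P₂ = P₁ exp(−Δz/H) with Δz = z₂ − z₁.
Δz = 28020 − 10510 = 17510 m; Δz/H = 17510/33300 = 0.52583.
P₂ = 2760 × exp(−0.52583) = 2760 × 0.59106 = 1631.3 hPa.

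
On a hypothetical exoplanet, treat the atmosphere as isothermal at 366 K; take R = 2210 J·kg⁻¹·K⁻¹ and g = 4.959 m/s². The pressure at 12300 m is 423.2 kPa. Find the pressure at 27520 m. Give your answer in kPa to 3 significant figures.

P ≈ 385 kPa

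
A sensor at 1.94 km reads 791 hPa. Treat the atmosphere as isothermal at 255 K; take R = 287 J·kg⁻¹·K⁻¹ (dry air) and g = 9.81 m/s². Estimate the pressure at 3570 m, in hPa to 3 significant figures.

P ≈ 636 hPa

Scale height: H = RT/g = 287 × 255 / 9.81 = 7460.2 m.
Between two levels, P₂ = P₁ exp(−Δz/H) with Δz = z₂ − z₁.
Δz = 3570.0 − 1940.0 = 1630.0 m; Δz/H = 1630.0/7460.2 = 0.21849.
P₂ = 791 × exp(−0.21849) = 791 × 0.80373 = 635.75 hPa.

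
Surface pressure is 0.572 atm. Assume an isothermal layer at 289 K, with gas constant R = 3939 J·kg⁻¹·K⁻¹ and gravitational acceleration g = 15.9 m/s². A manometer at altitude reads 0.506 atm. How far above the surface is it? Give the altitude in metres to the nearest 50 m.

Scale height: H = RT/g = 3939 × 289 / 15.9 = 71596 m.
Invert the barometric formula: z = H ln(P₀/P).
P₀/P = 0.572/0.506 = 1.1304; ln(1.1304) = 0.12257.
z = 71596 × 0.12257 = 8775.5 m.

z ≈ 8800 m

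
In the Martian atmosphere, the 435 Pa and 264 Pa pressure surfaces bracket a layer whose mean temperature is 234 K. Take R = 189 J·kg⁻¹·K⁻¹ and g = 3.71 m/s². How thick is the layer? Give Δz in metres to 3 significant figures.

Hypsometric equation: Δz = (R T̄/g) ln(P₁/P₂).
R T̄/g = 189 × 234 / 3.71 = 11921 m.
ln(435/264) = ln(1.6477) = 0.49938.
Δz = 11921 × 0.49938 = 5953.1 m.

Δz ≈ 5950 m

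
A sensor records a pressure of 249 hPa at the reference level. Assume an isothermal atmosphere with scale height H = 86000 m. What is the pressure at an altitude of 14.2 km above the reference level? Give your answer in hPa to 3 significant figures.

Barometric formula: P = P₀ exp(−z/H).
z/H = 14200/86000 = 0.16512; exp(−0.16512) = 0.84779.
P = 249 × 0.84779 = 211.10 hPa.

P ≈ 211 hPa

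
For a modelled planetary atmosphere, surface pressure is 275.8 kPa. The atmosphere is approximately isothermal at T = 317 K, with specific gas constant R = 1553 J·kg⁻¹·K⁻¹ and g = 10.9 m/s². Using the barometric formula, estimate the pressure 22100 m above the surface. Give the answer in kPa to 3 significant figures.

P ≈ 169 kPa

Scale height: H = RT/g = 1553 × 317 / 10.9 = 45165 m.
Barometric formula: P = P₀ exp(−z/H).
z/H = 22100/45165 = 0.48932; exp(−0.48932) = 0.61304.
P = 275.8 × 0.61304 = 169.08 kPa.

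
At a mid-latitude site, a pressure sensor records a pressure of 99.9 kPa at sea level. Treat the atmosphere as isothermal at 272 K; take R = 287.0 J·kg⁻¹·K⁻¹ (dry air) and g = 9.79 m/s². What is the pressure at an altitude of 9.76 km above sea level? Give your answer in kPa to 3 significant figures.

P ≈ 29.4 kPa

Scale height: H = RT/g = 287.0 × 272 / 9.79 = 7973.9 m.
Barometric formula: P = P₀ exp(−z/H).
z/H = 9760.0/7973.9 = 1.2240; exp(−1.2240) = 0.29405.
P = 99.9 × 0.29405 = 29.376 kPa.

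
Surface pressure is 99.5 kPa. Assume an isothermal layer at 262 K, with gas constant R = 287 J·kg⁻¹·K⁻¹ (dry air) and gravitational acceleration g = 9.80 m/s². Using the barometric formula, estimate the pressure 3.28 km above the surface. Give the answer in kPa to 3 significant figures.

P ≈ 64.9 kPa

Scale height: H = RT/g = 287 × 262 / 9.80 = 7672.9 m.
Barometric formula: P = P₀ exp(−z/H).
z/H = 3280.0/7672.9 = 0.42748; exp(−0.42748) = 0.65215.
P = 99.5 × 0.65215 = 64.889 kPa.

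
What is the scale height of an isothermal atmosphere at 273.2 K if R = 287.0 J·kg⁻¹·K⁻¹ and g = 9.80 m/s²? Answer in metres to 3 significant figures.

H ≈ 8000 m

The scale height of an isothermal atmosphere is H = RT/g.
H = 287.0 × 273.2 / 9.80 = 78408/9.80 = 8000.8 m.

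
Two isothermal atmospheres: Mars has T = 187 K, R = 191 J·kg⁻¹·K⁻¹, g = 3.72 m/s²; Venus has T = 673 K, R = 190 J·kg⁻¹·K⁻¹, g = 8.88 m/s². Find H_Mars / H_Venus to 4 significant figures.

H_Mars/H_Venus ≈ 0.6668

H = RT/g for each body.
H_Mars = 191 × 187 / 3.72 = 9601.3 m.
H_Venus = 190 × 673 / 8.88 = 14400 m.
H_Mars/H_Venus = 9601.3/14400 = 0.66676.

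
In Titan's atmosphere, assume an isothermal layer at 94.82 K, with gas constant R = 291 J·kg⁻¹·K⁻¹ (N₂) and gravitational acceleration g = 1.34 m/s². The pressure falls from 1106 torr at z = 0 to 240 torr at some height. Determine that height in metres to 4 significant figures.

Scale height: H = RT/g = 291 × 94.82 / 1.34 = 20592 m.
Invert the barometric formula: z = H ln(P₀/P).
P₀/P = 1106/240 = 4.6083; ln(4.6083) = 1.5279.
z = 20592 × 1.5279 = 31463 m.

z ≈ 31460 m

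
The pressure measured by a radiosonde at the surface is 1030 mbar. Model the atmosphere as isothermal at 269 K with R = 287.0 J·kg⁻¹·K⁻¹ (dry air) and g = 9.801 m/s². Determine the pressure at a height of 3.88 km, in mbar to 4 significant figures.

Scale height: H = RT/g = 287.0 × 269 / 9.801 = 7877.1 m.
Barometric formula: P = P₀ exp(−z/H).
z/H = 3880.0/7877.1 = 0.49257; exp(−0.49257) = 0.61105.
P = 1030 × 0.61105 = 629.38 mbar.

P ≈ 629.4 mbar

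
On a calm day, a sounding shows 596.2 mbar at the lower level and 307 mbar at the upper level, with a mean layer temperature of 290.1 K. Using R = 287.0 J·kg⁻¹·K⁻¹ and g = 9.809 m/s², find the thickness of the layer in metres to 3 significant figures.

Δz ≈ 5630 m

Hypsometric equation: Δz = (R T̄/g) ln(P₁/P₂).
R T̄/g = 287.0 × 290.1 / 9.809 = 8488.0 m.
ln(596.2/307) = ln(1.9420) = 0.66372.
Δz = 8488.0 × 0.66372 = 5633.7 m.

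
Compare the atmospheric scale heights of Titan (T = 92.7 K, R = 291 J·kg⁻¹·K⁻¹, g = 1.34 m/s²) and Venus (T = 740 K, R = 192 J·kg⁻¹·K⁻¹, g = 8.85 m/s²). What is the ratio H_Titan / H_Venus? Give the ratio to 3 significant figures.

H_Titan/H_Venus ≈ 1.25

H = RT/g for each body.
H_Titan = 291 × 92.7 / 1.34 = 20131 m.
H_Venus = 192 × 740 / 8.85 = 16054 m.
H_Titan/H_Venus = 20131/16054 = 1.2540.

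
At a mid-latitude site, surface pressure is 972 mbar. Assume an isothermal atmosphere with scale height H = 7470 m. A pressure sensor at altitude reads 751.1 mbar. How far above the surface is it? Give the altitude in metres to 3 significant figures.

z ≈ 1930 m

Invert the barometric formula: z = H ln(P₀/P).
P₀/P = 972/751.1 = 1.2941; ln(1.2941) = 0.25782.
z = 7470.0 × 0.25782 = 1925.9 m.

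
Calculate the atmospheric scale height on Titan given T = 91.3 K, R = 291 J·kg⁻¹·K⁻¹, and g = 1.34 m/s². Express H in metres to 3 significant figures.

H ≈ 19800 m

The scale height of an isothermal atmosphere is H = RT/g.
H = 291 × 91.3 / 1.34 = 26568/1.34 = 19827 m.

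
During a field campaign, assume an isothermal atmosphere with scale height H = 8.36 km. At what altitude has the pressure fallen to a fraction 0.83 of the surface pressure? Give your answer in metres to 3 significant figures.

Set P/P₀ = exp(−z/H) = 0.83, so z = −H ln(0.83).
−ln(0.83) = 0.18633; z = 8360.0 × 0.18633 = 1557.7 m.

z ≈ 1560 m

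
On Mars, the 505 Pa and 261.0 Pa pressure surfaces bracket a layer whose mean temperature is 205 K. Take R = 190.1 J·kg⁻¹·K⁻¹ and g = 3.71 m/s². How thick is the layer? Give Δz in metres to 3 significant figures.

Δz ≈ 6930 m

Hypsometric equation: Δz = (R T̄/g) ln(P₁/P₂).
R T̄/g = 190.1 × 205 / 3.71 = 10504 m.
ln(505/261.0) = ln(1.9349) = 0.66006.
Δz = 10504 × 0.66006 = 6933.3 m.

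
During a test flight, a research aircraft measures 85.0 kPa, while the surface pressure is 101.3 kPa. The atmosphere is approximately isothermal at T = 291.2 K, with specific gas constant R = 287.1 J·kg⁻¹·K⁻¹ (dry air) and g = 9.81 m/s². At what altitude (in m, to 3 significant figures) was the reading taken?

z ≈ 1500 m

Scale height: H = RT/g = 287.1 × 291.2 / 9.81 = 8522.3 m.
Invert the barometric formula: z = H ln(P₀/P).
P₀/P = 101.3/85.0 = 1.1918; ln(1.1918) = 0.17546.
z = 8522.3 × 0.17546 = 1495.3 m.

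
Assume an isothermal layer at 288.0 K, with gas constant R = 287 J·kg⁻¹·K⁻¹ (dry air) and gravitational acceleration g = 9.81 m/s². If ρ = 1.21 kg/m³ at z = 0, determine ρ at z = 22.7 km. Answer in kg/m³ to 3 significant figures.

ρ ≈ 0.0818 kg/m³

Scale height: H = RT/g = 287 × 288.0 / 9.81 = 8425.7 m.
In an isothermal atmosphere, density decays like pressure: ρ = ρ₀ exp(−z/H).
z/H = 22700/8425.7 = 2.6941; exp(−2.6941) = 0.067603.
ρ = 1.21 × 0.067603 = 0.081800 kg/m³.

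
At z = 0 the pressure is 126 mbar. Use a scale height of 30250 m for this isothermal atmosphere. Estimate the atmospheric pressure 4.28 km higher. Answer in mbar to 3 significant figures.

Barometric formula: P = P₀ exp(−z/H).
z/H = 4280.0/30250 = 0.14149; exp(−0.14149) = 0.86806.
P = 126 × 0.86806 = 109.38 mbar.

P ≈ 109 mbar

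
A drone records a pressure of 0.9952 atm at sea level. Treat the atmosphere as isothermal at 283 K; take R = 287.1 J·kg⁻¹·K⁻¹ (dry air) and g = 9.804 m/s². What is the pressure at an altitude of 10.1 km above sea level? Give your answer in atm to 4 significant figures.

P ≈ 0.2942 atm

Scale height: H = RT/g = 287.1 × 283 / 9.804 = 8287.4 m.
Barometric formula: P = P₀ exp(−z/H).
z/H = 10100/8287.4 = 1.2187; exp(−1.2187) = 0.29561.
P = 0.9952 × 0.29561 = 0.29419 atm.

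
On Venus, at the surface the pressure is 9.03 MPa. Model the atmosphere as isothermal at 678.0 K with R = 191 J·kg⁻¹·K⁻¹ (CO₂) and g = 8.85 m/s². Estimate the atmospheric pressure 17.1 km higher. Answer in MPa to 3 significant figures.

P ≈ 2.81 MPa

Scale height: H = RT/g = 191 × 678.0 / 8.85 = 14633 m.
Barometric formula: P = P₀ exp(−z/H).
z/H = 17100/14633 = 1.1686; exp(−1.1686) = 0.31080.
P = 9.03 × 0.31080 = 2.8065 MPa.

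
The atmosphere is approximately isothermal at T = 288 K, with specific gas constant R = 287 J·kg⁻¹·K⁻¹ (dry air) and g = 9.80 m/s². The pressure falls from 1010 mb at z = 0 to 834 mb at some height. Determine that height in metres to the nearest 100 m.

z ≈ 1600 m

Scale height: H = RT/g = 287 × 288 / 9.80 = 8434.3 m.
Invert the barometric formula: z = H ln(P₀/P).
P₀/P = 1010/834 = 1.2110; ln(1.2110) = 0.19145.
z = 8434.3 × 0.19145 = 1614.7 m.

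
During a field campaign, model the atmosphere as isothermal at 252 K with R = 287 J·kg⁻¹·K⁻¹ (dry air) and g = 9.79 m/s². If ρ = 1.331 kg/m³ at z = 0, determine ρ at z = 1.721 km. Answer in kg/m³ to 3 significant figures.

Scale height: H = RT/g = 287 × 252 / 9.79 = 7387.5 m.
In an isothermal atmosphere, density decays like pressure: ρ = ρ₀ exp(−z/H).
z/H = 1721.0/7387.5 = 0.23296; exp(−0.23296) = 0.79219.
ρ = 1.331 × 0.79219 = 1.0544 kg/m³.

ρ ≈ 1.05 kg/m³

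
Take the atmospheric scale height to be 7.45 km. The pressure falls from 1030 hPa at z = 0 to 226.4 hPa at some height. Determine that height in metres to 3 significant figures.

Invert the barometric formula: z = H ln(P₀/P).
P₀/P = 1030/226.4 = 4.5495; ln(4.5495) = 1.5150.
z = 7450.0 × 1.5150 = 11287 m.

z ≈ 11300 m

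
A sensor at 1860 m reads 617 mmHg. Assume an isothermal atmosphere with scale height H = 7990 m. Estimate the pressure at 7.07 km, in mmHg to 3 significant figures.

P ≈ 321 mmHg

Between two levels, P₂ = P₁ exp(−Δz/H) with Δz = z₂ − z₁.
Δz = 7070.0 − 1860.0 = 5210.0 m; Δz/H = 5210.0/7990.0 = 0.65207.
P₂ = 617 × exp(−0.65207) = 617 × 0.52097 = 321.44 mmHg.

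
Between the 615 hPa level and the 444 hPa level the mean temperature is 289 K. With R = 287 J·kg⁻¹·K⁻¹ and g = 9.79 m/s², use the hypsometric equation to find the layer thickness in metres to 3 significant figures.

Δz ≈ 2760 m

Hypsometric equation: Δz = (R T̄/g) ln(P₁/P₂).
R T̄/g = 287 × 289 / 9.79 = 8472.2 m.
ln(615/444) = ln(1.3851) = 0.32577.
Δz = 8472.2 × 0.32577 = 2760.0 m.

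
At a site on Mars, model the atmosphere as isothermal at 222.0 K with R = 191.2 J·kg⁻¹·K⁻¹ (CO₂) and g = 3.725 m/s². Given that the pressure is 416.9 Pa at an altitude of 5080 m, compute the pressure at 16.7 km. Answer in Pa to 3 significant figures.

Scale height: H = RT/g = 191.2 × 222.0 / 3.725 = 11395 m.
Between two levels, P₂ = P₁ exp(−Δz/H) with Δz = z₂ − z₁.
Δz = 16700 − 5080.0 = 11620 m; Δz/H = 11620/11395 = 1.0197.
P₂ = 416.9 × exp(−1.0197) = 416.9 × 0.36070 = 150.38 Pa.

P ≈ 150 Pa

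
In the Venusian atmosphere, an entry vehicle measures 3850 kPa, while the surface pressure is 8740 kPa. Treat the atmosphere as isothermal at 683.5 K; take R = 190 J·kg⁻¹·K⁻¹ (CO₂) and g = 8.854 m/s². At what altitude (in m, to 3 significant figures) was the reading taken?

Scale height: H = RT/g = 190 × 683.5 / 8.854 = 14667 m.
Invert the barometric formula: z = H ln(P₀/P).
P₀/P = 8740/3850 = 2.2701; ln(2.2701) = 0.81982.
z = 14667 × 0.81982 = 12024 m.

z ≈ 12000 m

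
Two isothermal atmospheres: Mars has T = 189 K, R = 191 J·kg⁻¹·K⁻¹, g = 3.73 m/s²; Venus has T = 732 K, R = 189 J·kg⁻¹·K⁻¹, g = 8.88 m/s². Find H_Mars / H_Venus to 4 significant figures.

H = RT/g for each body.
H_Mars = 191 × 189 / 3.73 = 9678.0 m.
H_Venus = 189 × 732 / 8.88 = 15580 m.
H_Mars/H_Venus = 9678.0/15580 = 0.62118.

H_Mars/H_Venus ≈ 0.6212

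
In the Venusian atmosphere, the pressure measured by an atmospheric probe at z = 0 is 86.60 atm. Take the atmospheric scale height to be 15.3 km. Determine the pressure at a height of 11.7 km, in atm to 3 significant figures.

P ≈ 40.3 atm

Barometric formula: P = P₀ exp(−z/H).
z/H = 11700/15300 = 0.76471; exp(−0.76471) = 0.46547.
P = 86.60 × 0.46547 = 40.310 atm.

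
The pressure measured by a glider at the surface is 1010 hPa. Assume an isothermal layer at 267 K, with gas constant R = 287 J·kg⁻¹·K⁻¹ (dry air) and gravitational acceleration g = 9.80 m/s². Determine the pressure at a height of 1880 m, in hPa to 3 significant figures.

P ≈ 794 hPa

Scale height: H = RT/g = 287 × 267 / 9.80 = 7819.3 m.
Barometric formula: P = P₀ exp(−z/H).
z/H = 1880.0/7819.3 = 0.24043; exp(−0.24043) = 0.78629.
P = 1010 × 0.78629 = 794.15 hPa.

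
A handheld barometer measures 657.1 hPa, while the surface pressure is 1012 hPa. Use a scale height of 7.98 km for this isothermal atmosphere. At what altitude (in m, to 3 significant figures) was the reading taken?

z ≈ 3450 m

Invert the barometric formula: z = H ln(P₀/P).
P₀/P = 1012/657.1 = 1.5401; ln(1.5401) = 0.43185.
z = 7980.0 × 0.43185 = 3446.2 m.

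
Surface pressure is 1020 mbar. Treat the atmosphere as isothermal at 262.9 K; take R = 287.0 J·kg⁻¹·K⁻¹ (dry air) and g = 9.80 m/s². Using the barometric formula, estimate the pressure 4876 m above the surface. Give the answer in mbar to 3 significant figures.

Scale height: H = RT/g = 287.0 × 262.9 / 9.80 = 7699.2 m.
Barometric formula: P = P₀ exp(−z/H).
z/H = 4876.0/7699.2 = 0.63331; exp(−0.63331) = 0.53083.
P = 1020 × 0.53083 = 541.45 mbar.

P ≈ 541 mbar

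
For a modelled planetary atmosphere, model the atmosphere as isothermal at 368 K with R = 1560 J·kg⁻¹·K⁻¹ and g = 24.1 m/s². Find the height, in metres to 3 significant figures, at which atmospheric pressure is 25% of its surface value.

z ≈ 33000 m

Scale height: H = RT/g = 1560 × 368 / 24.1 = 23821 m.
Set P/P₀ = exp(−z/H) = 0.25, so z = −H ln(0.25).
−ln(0.25) = 1.3863; z = 23821 × 1.3863 = 33023 m.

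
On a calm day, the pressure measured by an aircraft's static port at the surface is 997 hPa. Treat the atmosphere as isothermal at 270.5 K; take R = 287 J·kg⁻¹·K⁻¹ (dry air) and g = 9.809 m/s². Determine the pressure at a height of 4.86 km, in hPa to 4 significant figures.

P ≈ 539.5 hPa

Scale height: H = RT/g = 287 × 270.5 / 9.809 = 7914.5 m.
Barometric formula: P = P₀ exp(−z/H).
z/H = 4860.0/7914.5 = 0.61406; exp(−0.61406) = 0.54115.
P = 997 × 0.54115 = 539.53 hPa.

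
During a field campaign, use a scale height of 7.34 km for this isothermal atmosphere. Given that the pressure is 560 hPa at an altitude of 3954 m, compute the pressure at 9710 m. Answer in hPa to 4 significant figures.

P ≈ 255.6 hPa

Between two levels, P₂ = P₁ exp(−Δz/H) with Δz = z₂ − z₁.
Δz = 9710.0 − 3954.0 = 5756.0 m; Δz/H = 5756.0/7340.0 = 0.78420.
P₂ = 560 × exp(−0.78420) = 560 × 0.45648 = 255.63 hPa.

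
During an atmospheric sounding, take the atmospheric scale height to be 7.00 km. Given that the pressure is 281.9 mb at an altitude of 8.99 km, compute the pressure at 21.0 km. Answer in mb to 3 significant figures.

Between two levels, P₂ = P₁ exp(−Δz/H) with Δz = z₂ − z₁.
Δz = 21000 − 8990.0 = 12010 m; Δz/H = 12010/7000.0 = 1.7157.
P₂ = 281.9 × exp(−1.7157) = 281.9 × 0.17984 = 50.697 mb.

P ≈ 50.7 mb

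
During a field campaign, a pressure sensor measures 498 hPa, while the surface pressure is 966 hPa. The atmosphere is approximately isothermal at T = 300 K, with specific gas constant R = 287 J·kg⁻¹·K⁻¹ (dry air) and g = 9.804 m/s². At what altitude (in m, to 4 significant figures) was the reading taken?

z ≈ 5819 m

Scale height: H = RT/g = 287 × 300 / 9.804 = 8782.1 m.
Invert the barometric formula: z = H ln(P₀/P).
P₀/P = 966/498 = 1.9398; ln(1.9398) = 0.66258.
z = 8782.1 × 0.66258 = 5818.8 m.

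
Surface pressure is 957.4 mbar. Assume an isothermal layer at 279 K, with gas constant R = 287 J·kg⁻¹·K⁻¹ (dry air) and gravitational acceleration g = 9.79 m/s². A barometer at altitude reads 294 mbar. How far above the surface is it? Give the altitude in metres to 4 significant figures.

z ≈ 9657 m

Scale height: H = RT/g = 287 × 279 / 9.79 = 8179.1 m.
Invert the barometric formula: z = H ln(P₀/P).
P₀/P = 957.4/294 = 3.2565; ln(3.2565) = 1.1807.
z = 8179.1 × 1.1807 = 9657.1 m.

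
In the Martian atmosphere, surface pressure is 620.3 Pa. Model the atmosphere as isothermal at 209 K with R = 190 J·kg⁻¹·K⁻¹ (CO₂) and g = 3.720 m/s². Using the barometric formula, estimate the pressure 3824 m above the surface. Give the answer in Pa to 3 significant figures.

Scale height: H = RT/g = 190 × 209 / 3.720 = 10675 m.
Barometric formula: P = P₀ exp(−z/H).
z/H = 3824.0/10675 = 0.35822; exp(−0.35822) = 0.69892.
P = 620.3 × 0.69892 = 433.54 Pa.

P ≈ 434 Pa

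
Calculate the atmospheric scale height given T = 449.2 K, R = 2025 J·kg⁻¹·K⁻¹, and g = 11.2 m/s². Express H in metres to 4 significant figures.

The scale height of an isothermal atmosphere is H = RT/g.
H = 2025 × 449.2 / 11.2 = 909630/11.2 = 81217 m.

H ≈ 81220 m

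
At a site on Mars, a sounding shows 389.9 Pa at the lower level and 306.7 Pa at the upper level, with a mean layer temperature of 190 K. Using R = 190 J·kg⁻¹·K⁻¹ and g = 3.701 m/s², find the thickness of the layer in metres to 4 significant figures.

Δz ≈ 2341 m

Hypsometric equation: Δz = (R T̄/g) ln(P₁/P₂).
R T̄/g = 190 × 190 / 3.701 = 9754.1 m.
ln(389.9/306.7) = ln(1.2713) = 0.24004.
Δz = 9754.1 × 0.24004 = 2341.4 m.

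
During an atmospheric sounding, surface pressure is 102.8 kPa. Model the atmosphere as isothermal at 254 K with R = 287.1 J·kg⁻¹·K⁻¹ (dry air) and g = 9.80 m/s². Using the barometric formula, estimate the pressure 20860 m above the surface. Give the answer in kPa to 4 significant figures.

P ≈ 6.231 kPa

Scale height: H = RT/g = 287.1 × 254 / 9.80 = 7441.2 m.
Barometric formula: P = P₀ exp(−z/H).
z/H = 20860/7441.2 = 2.8033; exp(−2.8033) = 0.060610.
P = 102.8 × 0.060610 = 6.2307 kPa.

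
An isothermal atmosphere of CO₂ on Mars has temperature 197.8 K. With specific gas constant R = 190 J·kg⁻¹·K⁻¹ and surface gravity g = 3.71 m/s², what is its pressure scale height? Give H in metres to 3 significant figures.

H ≈ 10100 m

The scale height of an isothermal atmosphere is H = RT/g.
H = 190 × 197.8 / 3.71 = 37582/3.71 = 10130 m.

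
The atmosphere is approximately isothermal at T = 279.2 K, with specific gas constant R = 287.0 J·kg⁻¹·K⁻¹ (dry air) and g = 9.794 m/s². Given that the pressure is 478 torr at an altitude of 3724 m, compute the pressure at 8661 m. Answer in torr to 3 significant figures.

P ≈ 261 torr

Scale height: H = RT/g = 287.0 × 279.2 / 9.794 = 8181.6 m.
Between two levels, P₂ = P₁ exp(−Δz/H) with Δz = z₂ − z₁.
Δz = 8661.0 − 3724.0 = 4937.0 m; Δz/H = 4937.0/8181.6 = 0.60343.
P₂ = 478 × exp(−0.60343) = 478 × 0.54693 = 261.43 torr.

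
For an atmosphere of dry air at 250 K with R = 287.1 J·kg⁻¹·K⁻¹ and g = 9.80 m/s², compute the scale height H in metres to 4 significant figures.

H ≈ 7324 m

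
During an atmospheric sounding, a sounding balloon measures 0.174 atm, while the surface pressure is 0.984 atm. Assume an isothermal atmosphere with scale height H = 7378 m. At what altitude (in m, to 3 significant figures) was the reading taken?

Invert the barometric formula: z = H ln(P₀/P).
P₀/P = 0.984/0.174 = 5.6552; ln(5.6552) = 1.7326.
z = 7378.0 × 1.7326 = 12783 m.

z ≈ 12800 m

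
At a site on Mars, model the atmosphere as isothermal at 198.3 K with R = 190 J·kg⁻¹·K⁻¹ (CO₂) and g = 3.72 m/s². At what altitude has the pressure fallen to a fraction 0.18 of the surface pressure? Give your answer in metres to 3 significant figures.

Scale height: H = RT/g = 190 × 198.3 / 3.72 = 10128 m.
Set P/P₀ = exp(−z/H) = 0.18, so z = −H ln(0.18).
−ln(0.18) = 1.7148; z = 10128 × 1.7148 = 17367 m.

z ≈ 17400 m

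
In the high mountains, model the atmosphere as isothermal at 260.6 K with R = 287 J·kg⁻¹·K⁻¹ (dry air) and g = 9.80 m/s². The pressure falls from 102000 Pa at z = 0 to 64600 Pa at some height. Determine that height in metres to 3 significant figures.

Scale height: H = RT/g = 287 × 260.6 / 9.80 = 7631.9 m.
Invert the barometric formula: z = H ln(P₀/P).
P₀/P = 102000/64600 = 1.5789; ln(1.5789) = 0.45673.
z = 7631.9 × 0.45673 = 3485.7 m.

z ≈ 3490 m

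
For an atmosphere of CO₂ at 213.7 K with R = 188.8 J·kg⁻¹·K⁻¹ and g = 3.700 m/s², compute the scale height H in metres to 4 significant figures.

H ≈ 10900 m

The scale height of an isothermal atmosphere is H = RT/g.
H = 188.8 × 213.7 / 3.700 = 40347/3.700 = 10905 m.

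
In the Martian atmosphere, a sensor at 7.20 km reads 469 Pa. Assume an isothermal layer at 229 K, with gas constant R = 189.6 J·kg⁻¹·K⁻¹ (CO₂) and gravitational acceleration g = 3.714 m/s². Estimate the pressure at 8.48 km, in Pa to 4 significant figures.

P ≈ 420.4 Pa

Scale height: H = RT/g = 189.6 × 229 / 3.714 = 11690 m.
Between two levels, P₂ = P₁ exp(−Δz/H) with Δz = z₂ − z₁.
Δz = 8480.0 − 7200.0 = 1280.0 m; Δz/H = 1280.0/11690 = 0.10950.
P₂ = 469 × exp(−0.10950) = 469 × 0.89628 = 420.36 Pa.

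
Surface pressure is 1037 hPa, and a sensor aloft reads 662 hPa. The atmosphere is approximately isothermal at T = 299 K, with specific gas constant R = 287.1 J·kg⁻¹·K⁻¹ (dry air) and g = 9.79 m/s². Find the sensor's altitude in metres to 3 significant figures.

z ≈ 3940 m

Scale height: H = RT/g = 287.1 × 299 / 9.79 = 8768.4 m.
Invert the barometric formula: z = H ln(P₀/P).
P₀/P = 1037/662 = 1.5665; ln(1.5665) = 0.44884.
z = 8768.4 × 0.44884 = 3935.6 m.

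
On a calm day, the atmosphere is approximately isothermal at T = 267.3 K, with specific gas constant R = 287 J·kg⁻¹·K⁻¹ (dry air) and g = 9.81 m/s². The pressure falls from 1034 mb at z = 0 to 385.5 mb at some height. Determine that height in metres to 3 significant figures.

z ≈ 7720 m

Scale height: H = RT/g = 287 × 267.3 / 9.81 = 7820.1 m.
Invert the barometric formula: z = H ln(P₀/P).
P₀/P = 1034/385.5 = 2.6822; ln(2.6822) = 0.98664.
z = 7820.1 × 0.98664 = 7715.6 m.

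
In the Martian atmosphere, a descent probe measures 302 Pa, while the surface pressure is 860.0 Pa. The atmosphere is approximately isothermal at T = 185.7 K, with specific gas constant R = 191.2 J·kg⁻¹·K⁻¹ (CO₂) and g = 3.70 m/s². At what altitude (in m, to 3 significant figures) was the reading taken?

Scale height: H = RT/g = 191.2 × 185.7 / 3.70 = 9596.2 m.
Invert the barometric formula: z = H ln(P₀/P).
P₀/P = 860.0/302 = 2.8477; ln(2.8477) = 1.0465.
z = 9596.2 × 1.0465 = 10042 m.

z ≈ 10000 m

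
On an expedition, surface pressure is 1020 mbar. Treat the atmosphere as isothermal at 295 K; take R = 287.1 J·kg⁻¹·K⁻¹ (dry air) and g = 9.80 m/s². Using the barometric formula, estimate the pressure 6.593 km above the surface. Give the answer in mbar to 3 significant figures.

P ≈ 476 mbar

Scale height: H = RT/g = 287.1 × 295 / 9.80 = 8642.3 m.
Barometric formula: P = P₀ exp(−z/H).
z/H = 6593.0/8642.3 = 0.76288; exp(−0.76288) = 0.46632.
P = 1020 × 0.46632 = 475.65 mbar.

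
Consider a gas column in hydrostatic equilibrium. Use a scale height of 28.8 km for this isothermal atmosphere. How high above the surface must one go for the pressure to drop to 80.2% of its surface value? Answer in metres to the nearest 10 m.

z ≈ 6350 m

Set P/P₀ = exp(−z/H) = 0.802, so z = −H ln(0.802).
−ln(0.802) = 0.22065; z = 28800 × 0.22065 = 6354.7 m.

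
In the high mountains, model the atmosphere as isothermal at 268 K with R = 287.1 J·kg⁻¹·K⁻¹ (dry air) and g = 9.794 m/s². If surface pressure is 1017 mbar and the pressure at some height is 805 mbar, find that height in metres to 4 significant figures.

Scale height: H = RT/g = 287.1 × 268 / 9.794 = 7856.1 m.
Invert the barometric formula: z = H ln(P₀/P).
P₀/P = 1017/805 = 1.2634; ln(1.2634) = 0.23381.
z = 7856.1 × 0.23381 = 1836.8 m.

z ≈ 1837 m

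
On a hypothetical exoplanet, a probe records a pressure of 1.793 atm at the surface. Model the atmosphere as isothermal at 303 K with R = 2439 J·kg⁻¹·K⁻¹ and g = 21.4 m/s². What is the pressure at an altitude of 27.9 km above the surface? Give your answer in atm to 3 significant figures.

P ≈ 0.799 atm

Scale height: H = RT/g = 2439 × 303 / 21.4 = 34534 m.
Barometric formula: P = P₀ exp(−z/H).
z/H = 27900/34534 = 0.80790; exp(−0.80790) = 0.44579.
P = 1.793 × 0.44579 = 0.79930 atm.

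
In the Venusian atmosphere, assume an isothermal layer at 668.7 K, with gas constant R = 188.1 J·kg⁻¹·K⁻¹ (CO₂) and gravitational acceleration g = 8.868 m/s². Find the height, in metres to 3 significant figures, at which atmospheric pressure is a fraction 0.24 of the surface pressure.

Scale height: H = RT/g = 188.1 × 668.7 / 8.868 = 14184 m.
Set P/P₀ = exp(−z/H) = 0.24, so z = −H ln(0.24).
−ln(0.24) = 1.4271; z = 14184 × 1.4271 = 20242 m.

z ≈ 20200 m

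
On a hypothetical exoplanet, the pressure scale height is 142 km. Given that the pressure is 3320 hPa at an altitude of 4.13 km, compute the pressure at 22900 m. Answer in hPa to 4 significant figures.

Between two levels, P₂ = P₁ exp(−Δz/H) with Δz = z₂ − z₁.
Δz = 22900 − 4130.0 = 18770 m; Δz/H = 18770/142000 = 0.13218.
P₂ = 3320 × exp(−0.13218) = 3320 × 0.87618 = 2908.9 hPa.

P ≈ 2909 hPa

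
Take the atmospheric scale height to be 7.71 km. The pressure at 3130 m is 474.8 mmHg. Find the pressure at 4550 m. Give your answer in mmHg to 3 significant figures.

P ≈ 395 mmHg

Between two levels, P₂ = P₁ exp(−Δz/H) with Δz = z₂ − z₁.
Δz = 4550.0 − 3130.0 = 1420.0 m; Δz/H = 1420.0/7710.0 = 0.18418.
P₂ = 474.8 × exp(−0.18418) = 474.8 × 0.83179 = 394.93 mmHg.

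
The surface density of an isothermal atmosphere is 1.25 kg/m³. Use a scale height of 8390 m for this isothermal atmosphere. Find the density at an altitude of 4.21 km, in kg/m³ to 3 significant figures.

ρ ≈ 0.757 kg/m³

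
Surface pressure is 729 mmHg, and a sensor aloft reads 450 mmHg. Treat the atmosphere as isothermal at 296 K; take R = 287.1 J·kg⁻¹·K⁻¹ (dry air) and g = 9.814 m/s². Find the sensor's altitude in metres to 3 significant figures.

z ≈ 4180 m

Scale height: H = RT/g = 287.1 × 296 / 9.814 = 8659.2 m.
Invert the barometric formula: z = H ln(P₀/P).
P₀/P = 729/450 = 1.6200; ln(1.6200) = 0.48243.
z = 8659.2 × 0.48243 = 4177.5 m.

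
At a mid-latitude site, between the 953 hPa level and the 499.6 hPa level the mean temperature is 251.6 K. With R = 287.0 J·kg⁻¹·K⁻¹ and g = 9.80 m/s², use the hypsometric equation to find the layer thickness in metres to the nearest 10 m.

Hypsometric equation: Δz = (R T̄/g) ln(P₁/P₂).
R T̄/g = 287.0 × 251.6 / 9.80 = 7368.3 m.
ln(953/499.6) = ln(1.9075) = 0.64579.
Δz = 7368.3 × 0.64579 = 4758.4 m.

Δz ≈ 4760 m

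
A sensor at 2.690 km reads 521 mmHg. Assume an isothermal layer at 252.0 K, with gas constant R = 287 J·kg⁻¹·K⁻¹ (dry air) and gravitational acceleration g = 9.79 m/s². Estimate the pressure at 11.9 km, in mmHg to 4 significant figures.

Scale height: H = RT/g = 287 × 252.0 / 9.79 = 7387.5 m.
Between two levels, P₂ = P₁ exp(−Δz/H) with Δz = z₂ − z₁.
Δz = 11900 − 2690.0 = 9210.0 m; Δz/H = 9210.0/7387.5 = 1.2467.
P₂ = 521 × exp(−1.2467) = 521 × 0.28745 = 149.76 mmHg.

P ≈ 149.8 mmHg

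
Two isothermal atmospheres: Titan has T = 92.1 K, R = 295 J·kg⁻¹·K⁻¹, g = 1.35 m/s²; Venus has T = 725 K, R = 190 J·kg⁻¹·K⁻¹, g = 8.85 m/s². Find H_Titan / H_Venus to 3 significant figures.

H_Titan/H_Venus ≈ 1.29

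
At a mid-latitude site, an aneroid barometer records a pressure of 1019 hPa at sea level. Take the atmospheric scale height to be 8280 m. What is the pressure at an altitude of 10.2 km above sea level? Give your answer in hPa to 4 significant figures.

Barometric formula: P = P₀ exp(−z/H).
z/H = 10200/8280.0 = 1.2319; exp(−1.2319) = 0.29174.
P = 1019 × 0.29174 = 297.28 hPa.

P ≈ 297.3 hPa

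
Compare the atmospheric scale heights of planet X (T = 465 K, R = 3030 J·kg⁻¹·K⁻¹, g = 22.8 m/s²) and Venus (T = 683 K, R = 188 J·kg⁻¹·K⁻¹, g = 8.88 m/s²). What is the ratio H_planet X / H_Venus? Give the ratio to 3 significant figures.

H_planet X/H_Venus ≈ 4.27

H = RT/g for each body.
H_planet X = 3030 × 465 / 22.8 = 61796 m.
H_Venus = 188 × 683 / 8.88 = 14460 m.
H_planet X/H_Venus = 61796/14460 = 4.2736.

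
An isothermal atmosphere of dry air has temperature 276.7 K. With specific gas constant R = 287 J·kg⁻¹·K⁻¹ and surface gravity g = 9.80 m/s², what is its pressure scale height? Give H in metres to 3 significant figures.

The scale height of an isothermal atmosphere is H = RT/g.
H = 287 × 276.7 / 9.80 = 79413/9.80 = 8103.4 m.

H ≈ 8100 m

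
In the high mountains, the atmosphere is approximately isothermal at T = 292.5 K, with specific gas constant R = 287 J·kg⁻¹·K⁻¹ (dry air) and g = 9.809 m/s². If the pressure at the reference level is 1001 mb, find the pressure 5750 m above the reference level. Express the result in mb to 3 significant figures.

P ≈ 511 mb

Scale height: H = RT/g = 287 × 292.5 / 9.809 = 8558.2 m.
Barometric formula: P = P₀ exp(−z/H).
z/H = 5750.0/8558.2 = 0.67187; exp(−0.67187) = 0.51075.
P = 1001 × 0.51075 = 511.26 mb.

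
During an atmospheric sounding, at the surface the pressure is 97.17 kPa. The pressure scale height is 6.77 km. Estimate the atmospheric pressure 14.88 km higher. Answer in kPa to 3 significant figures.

Barometric formula: P = P₀ exp(−z/H).
z/H = 14880/6770.0 = 2.1979; exp(−2.1979) = 0.11104.
P = 97.17 × 0.11104 = 10.790 kPa.

P ≈ 10.8 kPa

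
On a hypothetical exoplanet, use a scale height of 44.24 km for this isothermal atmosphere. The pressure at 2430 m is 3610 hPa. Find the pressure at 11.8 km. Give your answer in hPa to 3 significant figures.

Between two levels, P₂ = P₁ exp(−Δz/H) with Δz = z₂ − z₁.
Δz = 11800 − 2430.0 = 9370.0 m; Δz/H = 9370.0/44240 = 0.21180.
P₂ = 3610 × exp(−0.21180) = 3610 × 0.80913 = 2921.0 hPa.

P ≈ 2920 hPa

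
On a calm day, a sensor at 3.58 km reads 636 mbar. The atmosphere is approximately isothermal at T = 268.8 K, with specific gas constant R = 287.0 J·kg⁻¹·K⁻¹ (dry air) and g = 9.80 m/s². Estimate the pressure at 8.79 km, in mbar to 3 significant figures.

P ≈ 328 mbar

Scale height: H = RT/g = 287.0 × 268.8 / 9.80 = 7872.0 m.
Between two levels, P₂ = P₁ exp(−Δz/H) with Δz = z₂ − z₁.
Δz = 8790.0 − 3580.0 = 5210.0 m; Δz/H = 5210.0/7872.0 = 0.66184.
P₂ = 636 × exp(−0.66184) = 636 × 0.51590 = 328.11 mbar.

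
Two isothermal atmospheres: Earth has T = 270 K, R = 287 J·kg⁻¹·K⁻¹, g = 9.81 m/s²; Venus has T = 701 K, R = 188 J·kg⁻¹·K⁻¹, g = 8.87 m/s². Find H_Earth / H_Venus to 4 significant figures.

H = RT/g for each body.
H_Earth = 287 × 270 / 9.81 = 7899.1 m.
H_Venus = 188 × 701 / 8.87 = 14858 m.
H_Earth/H_Venus = 7899.1/14858 = 0.53164.

H_Earth/H_Venus ≈ 0.5316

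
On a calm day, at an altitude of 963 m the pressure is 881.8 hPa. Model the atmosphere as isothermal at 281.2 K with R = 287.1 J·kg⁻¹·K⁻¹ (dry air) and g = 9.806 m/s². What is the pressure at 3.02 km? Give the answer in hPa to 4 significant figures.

P ≈ 686.9 hPa

Scale height: H = RT/g = 287.1 × 281.2 / 9.806 = 8233.0 m.
Between two levels, P₂ = P₁ exp(−Δz/H) with Δz = z₂ − z₁.
Δz = 3020.0 − 963.00 = 2057.0 m; Δz/H = 2057.0/8233.0 = 0.24985.
P₂ = 881.8 × exp(−0.24985) = 881.8 × 0.77892 = 686.85 hPa.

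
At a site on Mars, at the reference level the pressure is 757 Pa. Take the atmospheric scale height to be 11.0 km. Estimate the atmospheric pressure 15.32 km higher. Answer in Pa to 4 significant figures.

P ≈ 188.0 Pa

Barometric formula: P = P₀ exp(−z/H).
z/H = 15320/11000 = 1.3927; exp(−1.3927) = 0.24840.
P = 757 × 0.24840 = 188.04 Pa.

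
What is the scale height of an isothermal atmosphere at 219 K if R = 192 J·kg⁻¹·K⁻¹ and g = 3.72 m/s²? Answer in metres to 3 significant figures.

H ≈ 11300 m

The scale height of an isothermal atmosphere is H = RT/g.
H = 192 × 219 / 3.72 = 42048/3.72 = 11303 m.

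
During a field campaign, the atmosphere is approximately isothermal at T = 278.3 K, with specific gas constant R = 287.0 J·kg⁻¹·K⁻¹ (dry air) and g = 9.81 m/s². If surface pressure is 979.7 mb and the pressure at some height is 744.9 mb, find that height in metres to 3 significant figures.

z ≈ 2230 m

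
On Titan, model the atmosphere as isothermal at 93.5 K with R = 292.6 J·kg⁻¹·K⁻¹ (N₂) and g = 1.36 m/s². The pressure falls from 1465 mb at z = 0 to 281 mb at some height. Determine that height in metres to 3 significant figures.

z ≈ 33200 m

Scale height: H = RT/g = 292.6 × 93.5 / 1.36 = 20116 m.
Invert the barometric formula: z = H ln(P₀/P).
P₀/P = 1465/281 = 5.2135; ln(5.2135) = 1.6513.
z = 20116 × 1.6513 = 33218 m.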